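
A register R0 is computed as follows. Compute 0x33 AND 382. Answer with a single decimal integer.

0x33 = 000110011
382 = 101111110
AND → 000110010 = 50

50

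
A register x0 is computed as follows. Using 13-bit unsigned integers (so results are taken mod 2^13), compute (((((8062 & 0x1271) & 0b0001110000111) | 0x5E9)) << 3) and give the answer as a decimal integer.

8008

8062 = 1111101111110
0x1271 = 1001001110001
→ & → 1001001110000 = 4720
0b0001110000111 = 0001110000111
→ & → 0001000000000 = 512
0x5E9 = 0010111101001
→ | → 0011111101001 = 2025
→ << 3 (mod 2^13) → 1111101001000 = 8008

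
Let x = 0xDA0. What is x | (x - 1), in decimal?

x = 110110100000 = 3488
x - 1 = 110110011111
OR    = 110110111111 = 3519
(x | (x - 1) sets all bits below the lowest set bit.)

3519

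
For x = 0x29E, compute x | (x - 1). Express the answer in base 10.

x = 1010011110 = 670
x - 1 = 1010011101
OR    = 1010011111 = 671
(x | (x - 1) sets all bits below the lowest set bit.)

671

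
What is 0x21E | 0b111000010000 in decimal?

0x21E = 001000011110
b = 111000010000
 OR → 111000011110 = 3614

3614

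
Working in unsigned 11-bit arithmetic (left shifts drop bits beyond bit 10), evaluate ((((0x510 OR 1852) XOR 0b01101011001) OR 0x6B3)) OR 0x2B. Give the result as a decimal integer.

0x510 = 10100010000
1852 = 11100111100
→ OR → 11100111100 = 1852
0b01101011001 = 01101011001
→ XOR → 10001100101 = 1125
0x6B3 = 11010110011
→ OR → 11011110111 = 1783
0x2B = 00000101011
→ OR → 11011111111 = 1791

1791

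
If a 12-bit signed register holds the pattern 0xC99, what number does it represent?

pattern = 110010011001 (MSB is 1 ⇒ negative)
Invert: 001101100110, add 1 → 001101100111 = 871, so the value is -871.
(Equivalently: 3225 - 2^12 = 3225 - 4096 = -871.)

-871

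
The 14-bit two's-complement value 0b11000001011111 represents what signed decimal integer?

pattern = 11000001011111 (MSB is 1 ⇒ negative)
Invert: 00111110100000, add 1 → 00111110100001 = 4001, so the value is -4001.
(Equivalently: 12383 - 2^14 = 12383 - 16384 = -4001.)

-4001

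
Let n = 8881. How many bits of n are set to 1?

6

8881 = 10001010110001
Count the 1s: 1 + 1 + 1 + 1 + 1 + 1 = 6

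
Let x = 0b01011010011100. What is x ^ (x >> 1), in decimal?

x = 1011010011100 = 5788
x>>1 = 0101101001110
XOR  = 1110111010010 = 7634
(x ^ (x >> 1) gives the standard binary-reflected Gray code of x.)

7634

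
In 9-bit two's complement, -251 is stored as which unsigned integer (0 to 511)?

251 in 9 bits: 011111011
Invert: 100000100
Add 1:  100000101 = 261
(Check: 2^9 - 251 = 512 - 251 = 261.)

261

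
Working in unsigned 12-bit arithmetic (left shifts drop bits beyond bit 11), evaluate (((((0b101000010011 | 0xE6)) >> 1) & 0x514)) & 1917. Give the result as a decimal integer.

0b101000010011 = 101000010011
0xE6 = 000011100110
→ | → 101011110111 = 2807
→ >> 1 → 010101111011 = 1403
0x514 = 010100010100
→ & → 010100010000 = 1296
1917 = 011101111101
→ & → 010100010000 = 1296

1296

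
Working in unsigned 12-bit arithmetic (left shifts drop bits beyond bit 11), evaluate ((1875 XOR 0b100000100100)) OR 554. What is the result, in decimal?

3967

1875 = 011101010011
0b100000100100 = 100000100100
→ XOR → 111101110111 = 3959
554 = 001000101010
→ OR → 111101111111 = 3967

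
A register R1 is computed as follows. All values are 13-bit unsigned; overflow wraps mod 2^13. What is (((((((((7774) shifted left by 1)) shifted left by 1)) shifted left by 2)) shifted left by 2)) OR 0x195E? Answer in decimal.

8158

7774 = 1111001011110
→ shifted left by 1 (mod 2^13) → 1110010111100 = 7356
→ shifted left by 1 (mod 2^13) → 1100101111000 = 6520
→ shifted left by 2 (mod 2^13) → 0010111100000 = 1504
→ shifted left by 2 (mod 2^13) → 1011110000000 = 6016
0x195E = 1100101011110
→ OR → 1111111011110 = 8158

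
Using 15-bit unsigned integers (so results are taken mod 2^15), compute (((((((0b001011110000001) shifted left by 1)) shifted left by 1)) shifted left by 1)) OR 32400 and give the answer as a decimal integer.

0b001011110000001 = 001011110000001
→ shifted left by 1 (mod 2^15) → 010111100000010 = 12034
→ shifted left by 1 (mod 2^15) → 101111000000100 = 24068
→ shifted left by 1 (mod 2^15) → 011110000001000 = 15368
32400 = 111111010010000
→ OR → 111111010011000 = 32408

32408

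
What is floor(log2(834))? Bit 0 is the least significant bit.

9

834 = 1101000010
The topmost 1 is at position 9 (since 2^9 = 512 ≤ 834 < 1024).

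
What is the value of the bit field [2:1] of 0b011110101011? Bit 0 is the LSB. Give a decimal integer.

1

v = 011110101011
Shift right by 1: 01111010101
Mask low 2 bits: 01 = 1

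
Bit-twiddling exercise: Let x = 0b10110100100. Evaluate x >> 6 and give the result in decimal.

x = 10110100100
shift right by 6 → 00000010110 = 22
(equivalently, floor(1444 / 64))

22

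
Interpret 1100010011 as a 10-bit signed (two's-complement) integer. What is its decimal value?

-237

pattern = 1100010011 (MSB is 1 ⇒ negative)
Invert: 0011101100, add 1 → 0011101101 = 237, so the value is -237.
(Equivalently: 787 - 2^10 = 787 - 1024 = -237.)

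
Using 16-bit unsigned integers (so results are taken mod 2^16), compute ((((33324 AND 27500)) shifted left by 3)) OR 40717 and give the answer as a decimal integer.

33324 = 1000001000101100
27500 = 0110101101101100
→ AND → 0000001000101100 = 556
→ shifted left by 3 (mod 2^16) → 0001000101100000 = 4448
40717 = 1001111100001101
→ OR → 1001111101101101 = 40813

40813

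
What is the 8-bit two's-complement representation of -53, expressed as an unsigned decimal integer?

203

53 in 8 bits: 00110101
Invert: 11001010
Add 1:  11001011 = 203
(Check: 2^8 - 53 = 256 - 53 = 203.)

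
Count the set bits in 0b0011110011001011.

9

n = 11110011001011
Count the 1s: 1 + 1 + 1 + 1 + 1 + 1 + 1 + 1 + 1 = 9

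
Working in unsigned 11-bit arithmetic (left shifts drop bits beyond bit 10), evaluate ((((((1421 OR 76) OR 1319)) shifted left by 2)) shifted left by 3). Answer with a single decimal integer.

1504

1421 = 10110001101
76 = 00001001100
→ OR → 10111001101 = 1485
1319 = 10100100111
→ OR → 10111101111 = 1519
→ shifted left by 2 (mod 2^11) → 11110111100 = 1980
→ shifted left by 3 (mod 2^11) → 10111100000 = 1504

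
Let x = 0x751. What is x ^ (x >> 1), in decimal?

1273

x = 11101010001 = 1873
x>>1 = 01110101000
XOR  = 10011111001 = 1273
(x ^ (x >> 1) gives the standard binary-reflected Gray code of x.)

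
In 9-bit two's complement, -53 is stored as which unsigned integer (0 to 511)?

459

53 in 9 bits: 000110101
Invert: 111001010
Add 1:  111001011 = 459
(Check: 2^9 - 53 = 512 - 53 = 459.)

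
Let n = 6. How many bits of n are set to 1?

6 = 110
Count the 1s: 1 + 1 = 2

2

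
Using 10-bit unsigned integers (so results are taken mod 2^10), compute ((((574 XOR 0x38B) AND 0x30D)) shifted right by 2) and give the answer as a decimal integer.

65

574 = 1000111110
0x38B = 1110001011
→ XOR → 0110110101 = 437
0x30D = 1100001101
→ AND → 0100000101 = 261
→ shifted right by 2 → 0001000001 = 65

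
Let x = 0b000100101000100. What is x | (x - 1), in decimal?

x = 100101000100 = 2372
x - 1 = 100101000011
OR    = 100101000111 = 2375
(x | (x - 1) sets all bits below the lowest set bit.)

2375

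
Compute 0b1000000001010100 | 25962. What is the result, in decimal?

a = 1000000001010100
25962 = 0110010101101010
 OR → 1110010101111110 = 58750

58750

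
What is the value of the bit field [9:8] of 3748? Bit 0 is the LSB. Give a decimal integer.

2

v = 111010100100
Shift right by 8: 1110
Mask low 2 bits: 10 = 2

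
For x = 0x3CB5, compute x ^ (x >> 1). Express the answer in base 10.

8943

x = 11110010110101 = 15541
x>>1 = 01111001011010
XOR  = 10001011101111 = 8943
(x ^ (x >> 1) gives the standard binary-reflected Gray code of x.)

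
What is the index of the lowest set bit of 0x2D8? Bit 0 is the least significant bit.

3

0x2D8 = 1011011000
Trailing zeros: 3, so the lowest set bit is bit 3 (value 8).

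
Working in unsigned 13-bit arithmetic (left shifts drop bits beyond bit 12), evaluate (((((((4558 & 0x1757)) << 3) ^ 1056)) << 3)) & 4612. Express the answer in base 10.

4558 = 1000111001110
0x1757 = 1011101010111
→ & → 1000101000110 = 4422
→ << 3 (mod 2^13) → 0101000110000 = 2608
1056 = 0010000100000
→ ^ → 0111000010000 = 3600
→ << 3 (mod 2^13) → 1000010000000 = 4224
4612 = 1001000000100
→ & → 1000000000000 = 4096

4096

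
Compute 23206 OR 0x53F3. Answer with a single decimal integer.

23206 = 101101010100110
0x53F3 = 101001111110011
 OR → 101101111110111 = 23543

23543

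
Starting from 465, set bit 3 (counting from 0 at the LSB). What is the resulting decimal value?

x = 0111010001
bit 3 is currently 0; set it via x | (1 << 3) = x | 8
→ 0111011001 = 473

473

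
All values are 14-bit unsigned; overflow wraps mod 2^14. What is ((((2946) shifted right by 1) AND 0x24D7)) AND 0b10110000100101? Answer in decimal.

1025

2946 = 00101110000010
→ shifted right by 1 → 00010111000001 = 1473
0x24D7 = 10010011010111
→ AND → 00010011000001 = 1217
0b10110000100101 = 10110000100101
→ AND → 00010000000001 = 1025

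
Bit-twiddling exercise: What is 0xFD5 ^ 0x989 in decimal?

0xFD5 = 111111010101
0x989 = 100110001001
XOR → 011001011100 = 1628

1628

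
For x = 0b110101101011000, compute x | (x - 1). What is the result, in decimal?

27487

x = 110101101011000 = 27480
x - 1 = 110101101010111
OR    = 110101101011111 = 27487
(x | (x - 1) sets all bits below the lowest set bit.)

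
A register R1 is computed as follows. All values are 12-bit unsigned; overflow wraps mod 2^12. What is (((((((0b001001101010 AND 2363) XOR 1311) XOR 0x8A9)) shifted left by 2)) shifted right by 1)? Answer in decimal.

0b001001101010 = 001001101010
2363 = 100100111011
→ AND → 000000101010 = 42
1311 = 010100011111
→ XOR → 010100110101 = 1333
0x8A9 = 100010101001
→ XOR → 110110011100 = 3484
→ shifted left by 2 (mod 2^12) → 011001110000 = 1648
→ shifted right by 1 → 001100111000 = 824

824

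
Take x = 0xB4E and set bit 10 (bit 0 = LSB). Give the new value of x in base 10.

x = 101101001110
bit 10 is currently 0; set it via x | (1 << 10) = x | 1024
→ 111101001110 = 3918

3918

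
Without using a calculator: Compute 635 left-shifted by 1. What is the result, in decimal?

1270

635 = 01001111011
shift left by 1 → 10011110110 = 1270
(equivalently, 635 × 2^1 = 635 × 2)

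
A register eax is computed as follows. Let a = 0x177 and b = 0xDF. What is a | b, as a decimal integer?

0x177 = 101110111
0xDF = 011011111
 OR → 111111111 = 511

511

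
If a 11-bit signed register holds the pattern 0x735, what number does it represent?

pattern = 11100110101 (MSB is 1 ⇒ negative)
Invert: 00011001010, add 1 → 00011001011 = 203, so the value is -203.
(Equivalently: 1845 - 2^11 = 1845 - 2048 = -203.)

-203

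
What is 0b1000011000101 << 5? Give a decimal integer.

137376

x = 000001000011000101
shift left by 5 → 100001100010100000 = 137376
(equivalently, 4293 × 2^5 = 4293 × 32)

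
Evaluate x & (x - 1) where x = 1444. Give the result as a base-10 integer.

1440

x = 10110100100 = 1444
x - 1 = 10110100011
AND   = 10110100000 = 1440
(x & (x - 1) clears the lowest set bit of x.)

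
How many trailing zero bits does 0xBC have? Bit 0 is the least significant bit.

0xBC = 10111100
Trailing zeros: 2, so the lowest set bit is bit 2 (value 4).

2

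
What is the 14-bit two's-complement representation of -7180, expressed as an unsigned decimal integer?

9204

7180 in 14 bits: 01110000001100
Invert: 10001111110011
Add 1:  10001111110100 = 9204
(Check: 2^14 - 7180 = 16384 - 7180 = 9204.)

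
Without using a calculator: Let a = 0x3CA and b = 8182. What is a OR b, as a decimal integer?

0x3CA = 0001111001010
8182 = 1111111110110
 OR → 1111111111110 = 8190

8190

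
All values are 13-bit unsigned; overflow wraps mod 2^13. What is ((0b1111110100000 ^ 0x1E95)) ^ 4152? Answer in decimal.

0b1111110100000 = 1111110100000
0x1E95 = 1111010010101
→ ^ → 0000100110101 = 309
4152 = 1000000111000
→ ^ → 1000100001101 = 4365

4365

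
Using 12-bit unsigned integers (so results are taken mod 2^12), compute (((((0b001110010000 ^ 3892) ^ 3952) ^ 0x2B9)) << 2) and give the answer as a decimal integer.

1460

0b001110010000 = 001110010000
3892 = 111100110100
→ ^ → 110010100100 = 3236
3952 = 111101110000
→ ^ → 001111010100 = 980
0x2B9 = 001010111001
→ ^ → 000101101101 = 365
→ << 2 (mod 2^12) → 010110110100 = 1460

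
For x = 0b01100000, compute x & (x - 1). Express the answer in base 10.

x = 1100000 = 96
x - 1 = 1011111
AND   = 1000000 = 64
(x & (x - 1) clears the lowest set bit of x.)

64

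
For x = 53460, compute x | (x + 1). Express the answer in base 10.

53461

x = 1101000011010100 = 53460
x + 1 = 1101000011010101
OR    = 1101000011010101 = 53461
(x | (x + 1) sets the lowest cleared bit.)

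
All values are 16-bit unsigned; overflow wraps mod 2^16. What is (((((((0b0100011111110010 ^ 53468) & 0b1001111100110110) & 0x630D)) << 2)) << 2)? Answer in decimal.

0b0100011111110010 = 0100011111110010
53468 = 1101000011011100
→ ^ → 1001011100101110 = 38702
0b1001111100110110 = 1001111100110110
→ & → 1001011100100110 = 38694
0x630D = 0110001100001101
→ & → 0000001100000100 = 772
→ << 2 (mod 2^16) → 0000110000010000 = 3088
→ << 2 (mod 2^16) → 0011000001000000 = 12352

12352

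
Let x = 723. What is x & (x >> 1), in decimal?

65

x = 1011010011 = 723
x>>1 = 0101101001
AND  = 0001000001 = 65
(x & (x >> 1) has a 1 wherever x has two consecutive 1 bits.)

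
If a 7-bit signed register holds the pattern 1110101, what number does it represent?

pattern = 1110101 (MSB is 1 ⇒ negative)
Invert: 0001010, add 1 → 0001011 = 11, so the value is -11.
(Equivalently: 117 - 2^7 = 117 - 128 = -11.)

-11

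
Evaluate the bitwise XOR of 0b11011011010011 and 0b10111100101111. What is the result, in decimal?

a = 11011011010011
b = 10111100101111
XOR → 01100111111100 = 6652

6652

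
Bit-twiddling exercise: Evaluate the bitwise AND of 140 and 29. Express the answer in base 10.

12

140 = 10001100
29 = 00011101
AND → 00001100 = 12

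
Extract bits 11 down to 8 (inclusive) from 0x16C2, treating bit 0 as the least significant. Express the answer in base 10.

v = 1011011000010
Shift right by 8: 10110
Mask low 4 bits: 0110 = 6

6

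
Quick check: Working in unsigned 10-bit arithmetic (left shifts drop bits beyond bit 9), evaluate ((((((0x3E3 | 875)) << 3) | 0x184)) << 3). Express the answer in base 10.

736

0x3E3 = 1111100011
875 = 1101101011
→ | → 1111101011 = 1003
→ << 3 (mod 2^10) → 1101011000 = 856
0x184 = 0110000100
→ | → 1111011100 = 988
→ << 3 (mod 2^10) → 1011100000 = 736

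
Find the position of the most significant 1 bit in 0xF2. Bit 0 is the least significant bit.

0xF2 = 11110010
The topmost 1 is at position 7 (since 2^7 = 128 ≤ 242 < 256).

7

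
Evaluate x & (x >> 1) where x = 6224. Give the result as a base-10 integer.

2048

x = 1100001010000 = 6224
x>>1 = 0110000101000
AND  = 0100000000000 = 2048
(x & (x >> 1) has a 1 wherever x has two consecutive 1 bits.)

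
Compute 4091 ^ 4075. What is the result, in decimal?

4091 = 111111111011
4075 = 111111101011
XOR → 000000010000 = 16

16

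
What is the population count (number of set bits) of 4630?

4630 = 1001000010110
Count the 1s: 1 + 1 + 1 + 1 + 1 = 5

5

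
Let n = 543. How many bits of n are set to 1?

6

543 = 1000011111
Count the 1s: 1 + 1 + 1 + 1 + 1 + 1 = 6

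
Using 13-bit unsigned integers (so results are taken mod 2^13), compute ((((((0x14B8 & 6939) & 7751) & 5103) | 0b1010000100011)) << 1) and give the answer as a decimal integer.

2118

0x14B8 = 1010010111000
6939 = 1101100011011
→ & → 1000000011000 = 4120
7751 = 1111001000111
→ & → 1000000000000 = 4096
5103 = 1001111101111
→ & → 1000000000000 = 4096
0b1010000100011 = 1010000100011
→ | → 1010000100011 = 5155
→ << 1 (mod 2^13) → 0100001000110 = 2118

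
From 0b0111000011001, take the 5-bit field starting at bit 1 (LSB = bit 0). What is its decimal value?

v = 0111000011001
Shift right by 1: 011100001100
Mask low 5 bits: 01100 = 12

12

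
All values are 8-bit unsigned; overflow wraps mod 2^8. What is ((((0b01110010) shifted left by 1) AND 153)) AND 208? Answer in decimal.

0b01110010 = 01110010
→ shifted left by 1 (mod 2^8) → 11100100 = 228
153 = 10011001
→ AND → 10000000 = 128
208 = 11010000
→ AND → 10000000 = 128

128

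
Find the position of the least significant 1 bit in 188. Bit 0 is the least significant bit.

188 = 10111100
Trailing zeros: 2, so the lowest set bit is bit 2 (value 4).

2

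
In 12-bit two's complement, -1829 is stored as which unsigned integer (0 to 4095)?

1829 in 12 bits: 011100100101
Invert: 100011011010
Add 1:  100011011011 = 2267
(Check: 2^12 - 1829 = 4096 - 1829 = 2267.)

2267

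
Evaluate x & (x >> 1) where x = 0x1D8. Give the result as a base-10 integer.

x = 111011000 = 472
x>>1 = 011101100
AND  = 011001000 = 200
(x & (x >> 1) has a 1 wherever x has two consecutive 1 bits.)

200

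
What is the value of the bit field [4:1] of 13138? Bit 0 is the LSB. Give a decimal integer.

9

v = 011001101010010
Shift right by 1: 01100110101001
Mask low 4 bits: 1001 = 9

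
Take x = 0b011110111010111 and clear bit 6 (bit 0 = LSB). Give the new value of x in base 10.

x = 011110111010111
bit 6 is currently 1; clear it via x & ~(1 << 6) = x & ~64
→ 011110110010111 = 15767

15767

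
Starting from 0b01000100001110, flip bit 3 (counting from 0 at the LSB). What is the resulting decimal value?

4358

x = 01000100001110
bit 3 is currently 1; toggle it via x ^ (1 << 3) = x ^ 8
→ 01000100000110 = 4358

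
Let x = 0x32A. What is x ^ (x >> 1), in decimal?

703

x = 1100101010 = 810
x>>1 = 0110010101
XOR  = 1010111111 = 703
(x ^ (x >> 1) gives the standard binary-reflected Gray code of x.)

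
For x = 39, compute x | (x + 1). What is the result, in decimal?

47

x = 100111 = 39
x + 1 = 101000
OR    = 101111 = 47
(x | (x + 1) sets the lowest cleared bit.)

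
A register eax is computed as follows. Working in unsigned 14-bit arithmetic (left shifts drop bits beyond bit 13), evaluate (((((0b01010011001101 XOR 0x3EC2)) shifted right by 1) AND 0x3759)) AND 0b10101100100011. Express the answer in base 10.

0b01010011001101 = 01010011001101
0x3EC2 = 11111011000010
→ XOR → 10101000001111 = 10767
→ shifted right by 1 → 01010100000111 = 5383
0x3759 = 11011101011001
→ AND → 01010100000001 = 5377
0b10101100100011 = 10101100100011
→ AND → 00000100000001 = 257

257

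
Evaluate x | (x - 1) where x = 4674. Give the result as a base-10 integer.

x = 1001001000010 = 4674
x - 1 = 1001001000001
OR    = 1001001000011 = 4675
(x | (x - 1) sets all bits below the lowest set bit.)

4675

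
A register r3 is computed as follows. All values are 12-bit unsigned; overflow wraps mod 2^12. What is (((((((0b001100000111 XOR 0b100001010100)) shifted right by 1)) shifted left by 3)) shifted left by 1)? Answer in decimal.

2704

0b001100000111 = 001100000111
0b100001010100 = 100001010100
→ XOR → 101101010011 = 2899
→ shifted right by 1 → 010110101001 = 1449
→ shifted left by 3 (mod 2^12) → 110101001000 = 3400
→ shifted left by 1 (mod 2^12) → 101010010000 = 2704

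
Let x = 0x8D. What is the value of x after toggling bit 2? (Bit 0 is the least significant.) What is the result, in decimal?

x = 0010001101
bit 2 is currently 1; toggle it via x ^ (1 << 2) = x ^ 4
→ 0010001001 = 137

137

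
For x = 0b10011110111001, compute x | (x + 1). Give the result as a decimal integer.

x = 10011110111001 = 10169
x + 1 = 10011110111010
OR    = 10011110111011 = 10171
(x | (x + 1) sets the lowest cleared bit.)

10171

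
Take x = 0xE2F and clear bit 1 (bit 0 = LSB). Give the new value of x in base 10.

3629

x = 111000101111
bit 1 is currently 1; clear it via x & ~(1 << 1) = x & ~2
→ 111000101101 = 3629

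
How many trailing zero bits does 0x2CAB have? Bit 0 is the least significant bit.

0x2CAB = 10110010101011
Trailing zeros: 0, so the lowest set bit is bit 0 (value 1).

0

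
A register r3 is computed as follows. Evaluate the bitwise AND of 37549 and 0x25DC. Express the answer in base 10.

37549 = 1001001010101101
0x25DC = 0010010111011100
AND → 0000000010001100 = 140

140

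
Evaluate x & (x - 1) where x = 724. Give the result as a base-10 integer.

720

x = 1011010100 = 724
x - 1 = 1011010011
AND   = 1011010000 = 720
(x & (x - 1) clears the lowest set bit of x.)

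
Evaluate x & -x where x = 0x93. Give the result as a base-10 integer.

x = 10010011 = 147
-x (two's complement) = …01101101
AND   = 00000001 = 1
(x & -x isolates the lowest set bit of x.)

1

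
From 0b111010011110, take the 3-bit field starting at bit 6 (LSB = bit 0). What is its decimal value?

v = 111010011110
Shift right by 6: 111010
Mask low 3 bits: 010 = 2

2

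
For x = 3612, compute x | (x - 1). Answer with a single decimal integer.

3615

x = 111000011100 = 3612
x - 1 = 111000011011
OR    = 111000011111 = 3615
(x | (x - 1) sets all bits below the lowest set bit.)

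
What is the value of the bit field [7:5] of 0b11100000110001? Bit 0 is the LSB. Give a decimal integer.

1

v = 11100000110001
Shift right by 5: 111000001
Mask low 3 bits: 001 = 1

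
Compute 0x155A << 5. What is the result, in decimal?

174912

0x155A = 000001010101011010
shift left by 5 → 101010101101000000 = 174912
(equivalently, 5466 × 2^5 = 5466 × 32)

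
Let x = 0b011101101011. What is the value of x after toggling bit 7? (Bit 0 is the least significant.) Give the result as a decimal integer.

x = 011101101011
bit 7 is currently 0; toggle it via x ^ (1 << 7) = x ^ 128
→ 011111101011 = 2027

2027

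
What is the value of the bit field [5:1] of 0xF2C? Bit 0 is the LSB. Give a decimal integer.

v = 0111100101100
Shift right by 1: 011110010110
Mask low 5 bits: 10110 = 22

22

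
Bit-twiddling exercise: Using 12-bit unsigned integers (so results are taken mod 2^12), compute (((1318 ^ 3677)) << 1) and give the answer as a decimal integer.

1782

1318 = 010100100110
3677 = 111001011101
→ ^ → 101101111011 = 2939
→ << 1 (mod 2^12) → 011011110110 = 1782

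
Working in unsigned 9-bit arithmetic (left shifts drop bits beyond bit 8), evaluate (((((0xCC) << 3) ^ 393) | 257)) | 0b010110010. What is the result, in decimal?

507

0xCC = 011001100
→ << 3 (mod 2^9) → 001100000 = 96
393 = 110001001
→ ^ → 111101001 = 489
257 = 100000001
→ | → 111101001 = 489
0b010110010 = 010110010
→ | → 111111011 = 507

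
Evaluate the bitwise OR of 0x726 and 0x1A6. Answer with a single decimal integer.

0x726 = 11100100110
0x1A6 = 00110100110
 OR → 11110100110 = 1958

1958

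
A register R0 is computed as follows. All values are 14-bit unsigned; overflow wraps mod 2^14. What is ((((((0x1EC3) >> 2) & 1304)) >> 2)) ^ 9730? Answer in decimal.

10054

0x1EC3 = 01111011000011
→ >> 2 → 00011110110000 = 1968
1304 = 00010100011000
→ & → 00010100010000 = 1296
→ >> 2 → 00000101000100 = 324
9730 = 10011000000010
→ ^ → 10011101000110 = 10054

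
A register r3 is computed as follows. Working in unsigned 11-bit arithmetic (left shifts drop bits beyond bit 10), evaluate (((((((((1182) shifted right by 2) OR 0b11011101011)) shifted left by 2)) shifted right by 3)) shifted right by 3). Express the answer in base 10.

30

1182 = 10010011110
→ shifted right by 2 → 00100100111 = 295
0b11011101011 = 11011101011
→ OR → 11111101111 = 2031
→ shifted left by 2 (mod 2^11) → 11110111100 = 1980
→ shifted right by 3 → 00011110111 = 247
→ shifted right by 3 → 00000011110 = 30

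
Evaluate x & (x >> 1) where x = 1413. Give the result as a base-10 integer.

x = 10110000101 = 1413
x>>1 = 01011000010
AND  = 00010000000 = 128
(x & (x >> 1) has a 1 wherever x has two consecutive 1 bits.)

128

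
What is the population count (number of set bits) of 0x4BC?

0x4BC = 10010111100
Count the 1s: 1 + 1 + 1 + 1 + 1 + 1 = 6

6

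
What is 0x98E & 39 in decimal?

0x98E = 100110001110
39 = 000000100111
AND → 000000000110 = 6

6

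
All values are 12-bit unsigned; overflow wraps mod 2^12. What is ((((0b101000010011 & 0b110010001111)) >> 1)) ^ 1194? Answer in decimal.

0b101000010011 = 101000010011
0b110010001111 = 110010001111
→ & → 100000000011 = 2051
→ >> 1 → 010000000001 = 1025
1194 = 010010101010
→ ^ → 000010101011 = 171

171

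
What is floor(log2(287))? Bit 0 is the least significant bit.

8

287 = 100011111
The topmost 1 is at position 8 (since 2^8 = 256 ≤ 287 < 512).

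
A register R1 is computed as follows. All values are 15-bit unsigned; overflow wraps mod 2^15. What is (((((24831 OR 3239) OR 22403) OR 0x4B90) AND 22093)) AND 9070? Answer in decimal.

24831 = 110000011111111
3239 = 000110010100111
→ OR → 110110011111111 = 27903
22403 = 101011110000011
→ OR → 111111111111111 = 32767
0x4B90 = 100101110010000
→ OR → 111111111111111 = 32767
22093 = 101011001001101
→ AND → 101011001001101 = 22093
9070 = 010001101101110
→ AND → 000001001001100 = 588

588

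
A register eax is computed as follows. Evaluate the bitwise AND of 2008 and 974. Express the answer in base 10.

2008 = 11111011000
974 = 01111001110
AND → 01111001000 = 968

968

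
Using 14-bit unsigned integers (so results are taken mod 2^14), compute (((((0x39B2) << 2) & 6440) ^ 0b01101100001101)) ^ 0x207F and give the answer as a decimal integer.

0x39B2 = 11100110110010
→ << 2 (mod 2^14) → 10011011001000 = 9928
6440 = 01100100101000
→ & → 00000000001000 = 8
0b01101100001101 = 01101100001101
→ ^ → 01101100000101 = 6917
0x207F = 10000001111111
→ ^ → 11101101111010 = 15226

15226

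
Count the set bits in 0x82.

0x82 = 10000010
Count the 1s: 1 + 1 = 2

2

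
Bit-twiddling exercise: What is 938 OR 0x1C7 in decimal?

1007

938 = 1110101010
0x1C7 = 0111000111
 OR → 1111101111 = 1007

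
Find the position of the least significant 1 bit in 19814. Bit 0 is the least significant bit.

19814 = 100110101100110
Trailing zeros: 1, so the lowest set bit is bit 1 (value 2).

1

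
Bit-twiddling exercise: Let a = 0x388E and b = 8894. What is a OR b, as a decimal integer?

0x388E = 11100010001110
8894 = 10001010111110
 OR → 11101010111110 = 15038

15038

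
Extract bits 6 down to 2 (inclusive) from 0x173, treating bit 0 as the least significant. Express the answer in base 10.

28

v = 0101110011
Shift right by 2: 01011100
Mask low 5 bits: 11100 = 28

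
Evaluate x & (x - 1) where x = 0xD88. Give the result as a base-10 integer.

3456

x = 110110001000 = 3464
x - 1 = 110110000111
AND   = 110110000000 = 3456
(x & (x - 1) clears the lowest set bit of x.)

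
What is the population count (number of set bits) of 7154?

9

7154 = 1101111110010
Count the 1s: 1 + 1 + 1 + 1 + 1 + 1 + 1 + 1 + 1 = 9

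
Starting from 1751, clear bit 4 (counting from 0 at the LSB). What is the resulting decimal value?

1735

x = 0011011010111
bit 4 is currently 1; clear it via x & ~(1 << 4) = x & ~16
→ 0011011000111 = 1735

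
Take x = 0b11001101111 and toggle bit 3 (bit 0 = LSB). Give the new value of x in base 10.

1639

x = 11001101111
bit 3 is currently 1; toggle it via x ^ (1 << 3) = x ^ 8
→ 11001100111 = 1639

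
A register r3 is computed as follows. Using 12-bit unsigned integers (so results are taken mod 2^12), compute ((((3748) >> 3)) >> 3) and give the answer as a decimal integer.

3748 = 111010100100
→ >> 3 → 000111010100 = 468
→ >> 3 → 000000111010 = 58

58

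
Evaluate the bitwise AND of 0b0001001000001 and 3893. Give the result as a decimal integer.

513

a = 001001000001
3893 = 111100110101
AND → 001000000001 = 513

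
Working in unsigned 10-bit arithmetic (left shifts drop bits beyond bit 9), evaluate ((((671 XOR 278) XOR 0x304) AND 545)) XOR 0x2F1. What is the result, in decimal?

752

671 = 1010011111
278 = 0100010110
→ XOR → 1110001001 = 905
0x304 = 1100000100
→ XOR → 0010001101 = 141
545 = 1000100001
→ AND → 0000000001 = 1
0x2F1 = 1011110001
→ XOR → 1011110000 = 752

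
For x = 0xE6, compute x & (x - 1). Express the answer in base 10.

x = 11100110 = 230
x - 1 = 11100101
AND   = 11100100 = 228
(x & (x - 1) clears the lowest set bit of x.)

228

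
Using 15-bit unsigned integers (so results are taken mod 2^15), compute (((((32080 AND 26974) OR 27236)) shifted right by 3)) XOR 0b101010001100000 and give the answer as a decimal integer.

22798

32080 = 111110101010000
26974 = 110100101011110
→ AND → 110100101010000 = 26960
27236 = 110101001100100
→ OR → 110101101110100 = 27508
→ shifted right by 3 → 000110101101110 = 3438
0b101010001100000 = 101010001100000
→ XOR → 101100100001110 = 22798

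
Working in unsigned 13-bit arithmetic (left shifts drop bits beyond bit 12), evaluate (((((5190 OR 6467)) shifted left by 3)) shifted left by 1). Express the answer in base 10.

5190 = 1010001000110
6467 = 1100101000011
→ OR → 1110101000111 = 7495
→ shifted left by 3 (mod 2^13) → 0101000111000 = 2616
→ shifted left by 1 (mod 2^13) → 1010001110000 = 5232

5232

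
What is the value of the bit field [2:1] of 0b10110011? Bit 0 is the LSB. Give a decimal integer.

v = 10110011
Shift right by 1: 1011001
Mask low 2 bits: 01 = 1

1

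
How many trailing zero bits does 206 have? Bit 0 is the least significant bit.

206 = 11001110
Trailing zeros: 1, so the lowest set bit is bit 1 (value 2).

1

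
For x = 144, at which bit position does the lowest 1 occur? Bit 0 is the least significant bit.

144 = 10010000
Trailing zeros: 4, so the lowest set bit is bit 4 (value 16).

4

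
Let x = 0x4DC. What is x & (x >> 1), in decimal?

76

x = 10011011100 = 1244
x>>1 = 01001101110
AND  = 00001001100 = 76
(x & (x >> 1) has a 1 wherever x has two consecutive 1 bits.)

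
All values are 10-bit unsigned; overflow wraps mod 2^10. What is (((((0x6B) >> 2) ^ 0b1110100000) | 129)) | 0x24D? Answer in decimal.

1023

0x6B = 0001101011
→ >> 2 → 0000011010 = 26
0b1110100000 = 1110100000
→ ^ → 1110111010 = 954
129 = 0010000001
→ | → 1110111011 = 955
0x24D = 1001001101
→ | → 1111111111 = 1023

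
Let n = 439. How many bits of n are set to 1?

7

439 = 110110111
Count the 1s: 1 + 1 + 1 + 1 + 1 + 1 + 1 = 7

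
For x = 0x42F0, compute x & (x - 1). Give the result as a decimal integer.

17120

x = 100001011110000 = 17136
x - 1 = 100001011101111
AND   = 100001011100000 = 17120
(x & (x - 1) clears the lowest set bit of x.)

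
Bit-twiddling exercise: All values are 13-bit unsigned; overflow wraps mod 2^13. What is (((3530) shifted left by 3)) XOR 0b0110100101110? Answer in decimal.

3530 = 0110111001010
→ shifted left by 3 (mod 2^13) → 0111001010000 = 3664
0b0110100101110 = 0110100101110
→ XOR → 0001101111110 = 894

894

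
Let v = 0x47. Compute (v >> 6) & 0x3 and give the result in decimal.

v = 001000111
Shift right by 6: 001
Mask low 2 bits: 01 = 1

1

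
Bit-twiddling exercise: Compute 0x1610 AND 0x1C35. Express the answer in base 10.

5136

0x1610 = 1011000010000
0x1C35 = 1110000110101
AND → 1010000010000 = 5136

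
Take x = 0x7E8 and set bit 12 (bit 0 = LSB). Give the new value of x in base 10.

x = 0011111101000
bit 12 is currently 0; set it via x | (1 << 12) = x | 4096
→ 1011111101000 = 6120

6120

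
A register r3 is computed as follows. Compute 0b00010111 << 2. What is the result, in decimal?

x = 0010111
shift left by 2 → 1011100 = 92
(equivalently, 23 × 2^2 = 23 × 4)

92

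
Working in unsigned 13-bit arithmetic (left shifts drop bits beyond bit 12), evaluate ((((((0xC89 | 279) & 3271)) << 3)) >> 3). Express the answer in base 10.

135

0xC89 = 0110010001001
279 = 0000100010111
→ | → 0110110011111 = 3487
3271 = 0110011000111
→ & → 0110010000111 = 3207
→ << 3 (mod 2^13) → 0010000111000 = 1080
→ >> 3 → 0000010000111 = 135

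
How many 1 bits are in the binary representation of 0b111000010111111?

10

n = 111000010111111
Count the 1s: 1 + 1 + 1 + 1 + 1 + 1 + 1 + 1 + 1 + 1 = 10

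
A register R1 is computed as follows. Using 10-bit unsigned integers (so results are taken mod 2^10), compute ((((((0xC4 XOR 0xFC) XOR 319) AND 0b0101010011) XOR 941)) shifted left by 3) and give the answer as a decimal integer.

0xC4 = 0011000100
0xFC = 0011111100
→ XOR → 0000111000 = 56
319 = 0100111111
→ XOR → 0100000111 = 263
0b0101010011 = 0101010011
→ AND → 0100000011 = 259
941 = 1110101101
→ XOR → 1010101110 = 686
→ shifted left by 3 (mod 2^10) → 0101110000 = 368

368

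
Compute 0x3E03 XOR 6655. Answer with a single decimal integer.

0x3E03 = 11111000000011
6655 = 01100111111111
XOR → 10011111111100 = 10236

10236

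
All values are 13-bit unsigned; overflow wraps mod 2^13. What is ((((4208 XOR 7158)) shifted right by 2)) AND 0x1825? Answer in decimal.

4208 = 1000001110000
7158 = 1101111110110
→ XOR → 0101110000110 = 2950
→ shifted right by 2 → 0001011100001 = 737
0x1825 = 1100000100101
→ AND → 0000000100001 = 33

33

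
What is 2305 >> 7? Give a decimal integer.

2305 = 100100000001
shift right by 7 → 000000010010 = 18
(equivalently, floor(2305 / 128))

18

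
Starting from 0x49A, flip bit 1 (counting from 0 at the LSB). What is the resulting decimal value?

x = 0010010011010
bit 1 is currently 1; toggle it via x ^ (1 << 1) = x ^ 2
→ 0010010011000 = 1176

1176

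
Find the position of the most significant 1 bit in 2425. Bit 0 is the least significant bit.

11

2425 = 100101111001
The topmost 1 is at position 11 (since 2^11 = 2048 ≤ 2425 < 4096).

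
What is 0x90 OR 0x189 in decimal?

409

0x90 = 010010000
0x189 = 110001001
 OR → 110011001 = 409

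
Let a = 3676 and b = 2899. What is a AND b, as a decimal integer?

3676 = 111001011100
2899 = 101101010011
AND → 101001010000 = 2640

2640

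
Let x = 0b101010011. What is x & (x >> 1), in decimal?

x = 101010011 = 339
x>>1 = 010101001
AND  = 000000001 = 1
(x & (x >> 1) has a 1 wherever x has two consecutive 1 bits.)

1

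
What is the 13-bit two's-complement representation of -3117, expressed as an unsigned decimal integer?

5075

3117 in 13 bits: 0110000101101
Invert: 1001111010010
Add 1:  1001111010011 = 5075
(Check: 2^13 - 3117 = 8192 - 3117 = 5075.)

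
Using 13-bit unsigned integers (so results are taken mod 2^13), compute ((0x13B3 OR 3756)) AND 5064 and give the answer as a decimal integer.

0x13B3 = 1001110110011
3756 = 0111010101100
→ OR → 1111110111111 = 8127
5064 = 1001111001000
→ AND → 1001110001000 = 5000

5000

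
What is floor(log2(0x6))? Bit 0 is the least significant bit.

2

0x6 = 110
The topmost 1 is at position 2 (since 2^2 = 4 ≤ 6 < 8).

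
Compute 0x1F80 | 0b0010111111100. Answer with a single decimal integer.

8188

0x1F80 = 1111110000000
b = 0010111111100
 OR → 1111111111100 = 8188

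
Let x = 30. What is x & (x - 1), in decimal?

28

x = 11110 = 30
x - 1 = 11101
AND   = 11100 = 28
(x & (x - 1) clears the lowest set bit of x.)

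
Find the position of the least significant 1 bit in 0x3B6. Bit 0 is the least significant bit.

0x3B6 = 1110110110
Trailing zeros: 1, so the lowest set bit is bit 1 (value 2).

1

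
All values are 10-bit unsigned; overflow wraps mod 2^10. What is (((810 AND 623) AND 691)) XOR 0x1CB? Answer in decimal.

810 = 1100101010
623 = 1001101111
→ AND → 1000101010 = 554
691 = 1010110011
→ AND → 1000100010 = 546
0x1CB = 0111001011
→ XOR → 1111101001 = 1001

1001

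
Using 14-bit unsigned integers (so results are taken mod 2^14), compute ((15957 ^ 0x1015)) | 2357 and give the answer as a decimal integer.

12149

15957 = 11111001010101
0x1015 = 01000000010101
→ ^ → 10111001000000 = 11840
2357 = 00100100110101
→ | → 10111101110101 = 12149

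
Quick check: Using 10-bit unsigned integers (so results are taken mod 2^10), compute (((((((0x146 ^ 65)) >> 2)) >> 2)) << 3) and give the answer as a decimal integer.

0x146 = 0101000110
65 = 0001000001
→ ^ → 0100000111 = 263
→ >> 2 → 0001000001 = 65
→ >> 2 → 0000010000 = 16
→ << 3 (mod 2^10) → 0010000000 = 128

128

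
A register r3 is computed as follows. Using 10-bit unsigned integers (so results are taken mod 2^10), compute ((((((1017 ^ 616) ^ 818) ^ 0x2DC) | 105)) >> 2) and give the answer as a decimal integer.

31

1017 = 1111111001
616 = 1001101000
→ ^ → 0110010001 = 401
818 = 1100110010
→ ^ → 1010100011 = 675
0x2DC = 1011011100
→ ^ → 0001111111 = 127
105 = 0001101001
→ | → 0001111111 = 127
→ >> 2 → 0000011111 = 31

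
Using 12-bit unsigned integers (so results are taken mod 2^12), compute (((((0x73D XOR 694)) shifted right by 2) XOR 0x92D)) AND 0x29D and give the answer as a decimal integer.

13

0x73D = 011100111101
694 = 001010110110
→ XOR → 010110001011 = 1419
→ shifted right by 2 → 000101100010 = 354
0x92D = 100100101101
→ XOR → 100001001111 = 2127
0x29D = 001010011101
→ AND → 000000001101 = 13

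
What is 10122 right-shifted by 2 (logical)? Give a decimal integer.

2530

10122 = 10011110001010
shift right by 2 → 00100111100010 = 2530
(equivalently, floor(10122 / 4))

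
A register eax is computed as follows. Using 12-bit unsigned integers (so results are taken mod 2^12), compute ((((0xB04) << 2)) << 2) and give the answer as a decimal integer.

0xB04 = 101100000100
→ << 2 (mod 2^12) → 110000010000 = 3088
→ << 2 (mod 2^12) → 000001000000 = 64

64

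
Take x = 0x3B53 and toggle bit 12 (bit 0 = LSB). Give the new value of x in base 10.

11091

x = 011101101010011
bit 12 is currently 1; toggle it via x ^ (1 << 12) = x ^ 4096
→ 010101101010011 = 11091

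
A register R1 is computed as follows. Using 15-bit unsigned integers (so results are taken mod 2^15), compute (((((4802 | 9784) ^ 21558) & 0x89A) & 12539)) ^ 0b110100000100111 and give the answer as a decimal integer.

4802 = 001001011000010
9784 = 010011000111000
→ | → 011011011111010 = 14074
21558 = 101010000110110
→ ^ → 110001011001100 = 25292
0x89A = 000100010011010
→ & → 000000010001000 = 136
12539 = 011000011111011
→ & → 000000010001000 = 136
0b110100000100111 = 110100000100111
→ ^ → 110100010101111 = 26799

26799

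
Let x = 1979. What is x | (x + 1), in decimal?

1983

x = 11110111011 = 1979
x + 1 = 11110111100
OR    = 11110111111 = 1983
(x | (x + 1) sets the lowest cleared bit.)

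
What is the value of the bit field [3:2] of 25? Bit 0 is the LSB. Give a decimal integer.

v = 000011001
Shift right by 2: 0000110
Mask low 2 bits: 10 = 2

2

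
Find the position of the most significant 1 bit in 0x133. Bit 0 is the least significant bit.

0x133 = 100110011
The topmost 1 is at position 8 (since 2^8 = 256 ≤ 307 < 512).

8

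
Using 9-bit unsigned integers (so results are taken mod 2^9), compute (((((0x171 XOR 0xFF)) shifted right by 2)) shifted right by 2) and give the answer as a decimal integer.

0x171 = 101110001
0xFF = 011111111
→ XOR → 110001110 = 398
→ shifted right by 2 → 001100011 = 99
→ shifted right by 2 → 000011000 = 24

24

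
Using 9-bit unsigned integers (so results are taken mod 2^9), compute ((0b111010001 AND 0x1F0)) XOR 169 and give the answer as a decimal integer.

377

0b111010001 = 111010001
0x1F0 = 111110000
→ AND → 111010000 = 464
169 = 010101001
→ XOR → 101111001 = 377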